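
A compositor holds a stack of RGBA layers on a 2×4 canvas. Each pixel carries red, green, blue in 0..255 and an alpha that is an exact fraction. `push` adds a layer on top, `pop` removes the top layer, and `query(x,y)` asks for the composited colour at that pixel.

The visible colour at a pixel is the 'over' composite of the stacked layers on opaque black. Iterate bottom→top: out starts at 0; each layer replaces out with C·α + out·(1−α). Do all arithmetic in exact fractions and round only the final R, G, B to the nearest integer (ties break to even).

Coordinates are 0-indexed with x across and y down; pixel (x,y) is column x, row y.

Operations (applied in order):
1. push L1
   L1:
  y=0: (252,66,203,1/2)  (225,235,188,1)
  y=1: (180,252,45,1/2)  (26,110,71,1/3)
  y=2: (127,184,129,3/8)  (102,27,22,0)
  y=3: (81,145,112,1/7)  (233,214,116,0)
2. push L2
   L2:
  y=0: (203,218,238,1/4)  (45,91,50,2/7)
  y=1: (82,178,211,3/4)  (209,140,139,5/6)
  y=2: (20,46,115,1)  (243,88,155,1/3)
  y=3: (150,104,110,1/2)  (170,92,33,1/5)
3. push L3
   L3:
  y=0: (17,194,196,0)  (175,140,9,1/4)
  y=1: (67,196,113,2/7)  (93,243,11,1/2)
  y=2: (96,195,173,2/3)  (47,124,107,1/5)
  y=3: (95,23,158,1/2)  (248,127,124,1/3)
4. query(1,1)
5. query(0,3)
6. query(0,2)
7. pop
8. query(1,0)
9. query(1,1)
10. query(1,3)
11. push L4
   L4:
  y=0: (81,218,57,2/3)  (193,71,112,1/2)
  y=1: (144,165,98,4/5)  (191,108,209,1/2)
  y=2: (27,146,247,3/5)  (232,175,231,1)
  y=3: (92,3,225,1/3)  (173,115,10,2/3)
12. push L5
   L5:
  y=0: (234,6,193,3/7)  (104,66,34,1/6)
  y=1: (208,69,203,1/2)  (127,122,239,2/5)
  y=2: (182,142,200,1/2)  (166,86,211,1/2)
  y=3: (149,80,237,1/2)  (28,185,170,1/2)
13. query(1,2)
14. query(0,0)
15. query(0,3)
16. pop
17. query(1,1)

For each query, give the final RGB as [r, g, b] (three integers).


(1,1) stack=L1,L2,L3; from [0,0,0]:
after L1 α=1/3: [26/3, 110/3, 71/3]
after L2 α=5/6: [3161/18, 1105/9, 1078/9]
after L3 α=1/2: [4835/36, 1646/9, 1177/18]
rounded: [134, 183, 65]

(0,3) stack=L1,L2,L3; from [0,0,0]:
L1 α=1/7: [81/7, 145/7, 16]
L2 α=1/2: [1131/14, 873/14, 63]
L3 α=1/2: [2461/28, 1195/28, 221/2]
rounded: [88, 43, 110]

query (0,2) [L1,L2,L3] — begin 0,0,0
L1 α=3/8: [381/8, 69, 387/8]
L2 α=1: [20, 46, 115]
L3 α=2/3: [212/3, 436/3, 461/3]
→ [71, 145, 154]

(1,0) stack=L1,L2; from [0,0,0]:
+L1 (α=1) → [225, 235, 188]
+L2 (α=2/7) → [1215/7, 1357/7, 1040/7]
→ [174, 194, 149]

at x=1,y=1 over L1,L2:
after L1 α=1/3: [26/3, 110/3, 71/3]
after L2 α=5/6: [3161/18, 1105/9, 1078/9]
rounded: [176, 123, 120]

at x=1,y=3 over L1,L2:
after L1 α=0: [0, 0, 0]
after L2 α=1/5: [34, 92/5, 33/5]
rounded: [34, 18, 7]

(1,2) stack=L1,L2,L4,L5; from [0,0,0]:
+L1 (α=0) → [0, 0, 0]
+L2 (α=1/3) → [81, 88/3, 155/3]
+L4 (α=1) → [232, 175, 231]
+L5 (α=1/2) → [199, 261/2, 221]
rounded: [199, 130, 221]

at x=0,y=0 over L1,L2,L4,L5:
after L1 α=1/2: [126, 33, 203/2]
after L2 α=1/4: [581/4, 317/4, 1085/8]
after L4 α=2/3: [1229/12, 687/4, 1997/24]
after L5 α=3/7: [3335/21, 705/7, 5471/42]
→ [159, 101, 130]

at x=0,y=3 over L1,L2,L4,L5:
L1 α=1/7: [81/7, 145/7, 16]
L2 α=1/2: [1131/14, 873/14, 63]
L4 α=1/3: [1775/21, 298/7, 117]
L5 α=1/2: [2452/21, 429/7, 177]
= [117, 61, 177]

(1,1) stack=L1,L2,L4; from [0,0,0]:
+L1 (α=1/3) → [26/3, 110/3, 71/3]
+L2 (α=5/6) → [3161/18, 1105/9, 1078/9]
+L4 (α=1/2) → [6599/36, 2077/18, 2959/18]
→ [183, 115, 164]


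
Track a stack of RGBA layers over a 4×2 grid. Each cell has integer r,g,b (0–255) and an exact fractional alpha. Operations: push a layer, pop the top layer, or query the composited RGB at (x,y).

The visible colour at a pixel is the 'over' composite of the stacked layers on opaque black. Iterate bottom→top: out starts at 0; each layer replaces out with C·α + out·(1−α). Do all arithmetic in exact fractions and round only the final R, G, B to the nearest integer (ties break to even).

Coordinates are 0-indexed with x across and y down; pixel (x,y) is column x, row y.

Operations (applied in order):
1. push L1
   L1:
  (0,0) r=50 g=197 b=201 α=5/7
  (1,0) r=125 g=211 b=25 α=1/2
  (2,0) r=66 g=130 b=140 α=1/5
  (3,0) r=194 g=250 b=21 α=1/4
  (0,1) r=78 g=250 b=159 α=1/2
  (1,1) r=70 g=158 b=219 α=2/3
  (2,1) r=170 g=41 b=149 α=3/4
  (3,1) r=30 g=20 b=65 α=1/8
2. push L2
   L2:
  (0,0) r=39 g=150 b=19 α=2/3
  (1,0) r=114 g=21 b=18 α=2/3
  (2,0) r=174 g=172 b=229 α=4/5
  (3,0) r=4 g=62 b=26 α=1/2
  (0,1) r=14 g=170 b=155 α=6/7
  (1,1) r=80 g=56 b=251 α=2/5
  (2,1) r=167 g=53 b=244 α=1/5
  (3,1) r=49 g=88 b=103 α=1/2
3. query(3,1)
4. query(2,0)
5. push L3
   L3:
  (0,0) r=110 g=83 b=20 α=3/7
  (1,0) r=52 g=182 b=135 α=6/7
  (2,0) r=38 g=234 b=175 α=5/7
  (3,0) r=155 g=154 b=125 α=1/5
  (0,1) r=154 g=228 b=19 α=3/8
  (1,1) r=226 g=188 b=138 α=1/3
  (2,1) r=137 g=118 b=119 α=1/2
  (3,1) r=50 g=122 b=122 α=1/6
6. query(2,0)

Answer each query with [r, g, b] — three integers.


query (3,1) [L1,L2] — begin 0,0,0
+L1 (α=1/8) → [15/4, 5/2, 65/8]
+L2 (α=1/2) → [211/8, 181/4, 889/16]
→ [26, 45, 56]

(2,0) stack=L1,L2; from [0,0,0]:
+L1 (α=1/5) → [66/5, 26, 28]
+L2 (α=4/5) → [3546/25, 714/5, 944/5]
rounded: [142, 143, 189]

(2,0) stack=L1,L2,L3; from [0,0,0]:
L1 α=1/5: [66/5, 26, 28]
L2 α=4/5: [3546/25, 714/5, 944/5]
L3 α=5/7: [11842/175, 7278/35, 6263/35]
= [68, 208, 179]


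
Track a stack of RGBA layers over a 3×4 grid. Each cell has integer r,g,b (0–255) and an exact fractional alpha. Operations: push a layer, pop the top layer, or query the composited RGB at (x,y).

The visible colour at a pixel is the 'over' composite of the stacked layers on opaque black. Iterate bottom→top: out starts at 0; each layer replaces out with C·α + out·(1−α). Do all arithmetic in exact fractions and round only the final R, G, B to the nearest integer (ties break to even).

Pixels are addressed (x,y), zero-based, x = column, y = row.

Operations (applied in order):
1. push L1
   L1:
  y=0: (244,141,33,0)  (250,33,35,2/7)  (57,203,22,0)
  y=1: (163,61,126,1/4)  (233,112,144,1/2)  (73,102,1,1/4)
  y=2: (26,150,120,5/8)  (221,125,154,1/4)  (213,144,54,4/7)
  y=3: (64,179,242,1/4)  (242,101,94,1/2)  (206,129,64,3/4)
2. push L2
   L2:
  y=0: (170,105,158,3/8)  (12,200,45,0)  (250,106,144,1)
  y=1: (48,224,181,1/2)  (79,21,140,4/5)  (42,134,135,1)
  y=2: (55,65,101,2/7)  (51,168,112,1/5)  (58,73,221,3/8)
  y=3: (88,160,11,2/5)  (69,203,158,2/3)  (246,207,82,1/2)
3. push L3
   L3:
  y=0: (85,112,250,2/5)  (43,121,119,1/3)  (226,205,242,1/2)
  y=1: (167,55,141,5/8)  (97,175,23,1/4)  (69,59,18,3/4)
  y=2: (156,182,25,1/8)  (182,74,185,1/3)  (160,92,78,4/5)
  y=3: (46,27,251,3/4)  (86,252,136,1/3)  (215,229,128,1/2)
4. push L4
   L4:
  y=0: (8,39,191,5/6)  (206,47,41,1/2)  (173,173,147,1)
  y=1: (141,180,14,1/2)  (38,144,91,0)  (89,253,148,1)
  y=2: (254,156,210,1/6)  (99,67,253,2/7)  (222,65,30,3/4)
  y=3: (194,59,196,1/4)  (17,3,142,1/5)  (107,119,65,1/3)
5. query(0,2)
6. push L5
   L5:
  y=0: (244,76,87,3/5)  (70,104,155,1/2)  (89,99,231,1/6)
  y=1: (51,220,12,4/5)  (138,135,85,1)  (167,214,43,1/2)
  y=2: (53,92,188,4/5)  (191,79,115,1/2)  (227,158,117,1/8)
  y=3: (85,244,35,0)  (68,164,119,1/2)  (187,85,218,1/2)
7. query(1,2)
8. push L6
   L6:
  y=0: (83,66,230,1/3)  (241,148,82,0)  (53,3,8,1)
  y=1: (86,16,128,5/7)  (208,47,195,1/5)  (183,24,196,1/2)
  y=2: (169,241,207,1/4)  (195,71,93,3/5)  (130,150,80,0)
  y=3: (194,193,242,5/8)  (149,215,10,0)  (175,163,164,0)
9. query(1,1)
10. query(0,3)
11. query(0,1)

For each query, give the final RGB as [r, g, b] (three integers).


(0,2) stack=L1,L2,L3,L4; from [0,0,0]:
after L1 α=5/8: [65/4, 375/4, 75]
after L2 α=2/7: [765/28, 2395/28, 577/7]
after L3 α=1/8: [1389/32, 3123/32, 301/4]
after L4 α=1/6: [15073/192, 6869/64, 2345/24]
→ [79, 107, 98]

at x=1,y=2 over L1,L2,L3,L4,L5:
after L1 α=1/4: [221/4, 125/4, 77/2]
after L2 α=1/5: [272/5, 293/5, 266/5]
after L3 α=1/3: [1454/15, 956/15, 1457/15]
after L4 α=2/7: [2048/21, 194/3, 425/3]
after L5 α=1/2: [6059/42, 431/6, 385/3]
→ [144, 72, 128]

query (1,1) [L1,L2,L3,L4,L5,L6] — begin 0,0,0
+L1 (α=1/2) → [233/2, 56, 72]
+L2 (α=4/5) → [173/2, 28, 632/5]
+L3 (α=1/4) → [713/8, 259/4, 2011/20]
+L4 (α=0) → [713/8, 259/4, 2011/20]
+L5 (α=1) → [138, 135, 85]
+L6 (α=1/5) → [152, 587/5, 107]
rounded: [152, 117, 107]

query (0,3) [L1,L2,L3,L4,L5,L6] — begin 0,0,0
after L1 α=1/4: [16, 179/4, 121/2]
after L2 α=2/5: [224/5, 1817/20, 407/10]
after L3 α=3/4: [457/10, 3437/80, 7937/40]
after L4 α=1/4: [3311/40, 15031/320, 31651/160]
after L5 α=0: [3311/40, 15031/320, 31651/160]
after L6 α=5/8: [48733/320, 353893/2560, 288553/1280]
→ [152, 138, 225]

(0,1) stack=L1,L2,L3,L4,L5,L6; from [0,0,0]:
L1 α=1/4: [163/4, 61/4, 63/2]
L2 α=1/2: [355/8, 957/8, 425/4]
L3 α=5/8: [7745/64, 5071/64, 4095/32]
L4 α=1/2: [16769/128, 16591/128, 4543/64]
L5 α=4/5: [42881/640, 129231/640, 1523/64]
L6 α=5/7: [25783/320, 154831/2240, 22003/224]
→ [81, 69, 98]


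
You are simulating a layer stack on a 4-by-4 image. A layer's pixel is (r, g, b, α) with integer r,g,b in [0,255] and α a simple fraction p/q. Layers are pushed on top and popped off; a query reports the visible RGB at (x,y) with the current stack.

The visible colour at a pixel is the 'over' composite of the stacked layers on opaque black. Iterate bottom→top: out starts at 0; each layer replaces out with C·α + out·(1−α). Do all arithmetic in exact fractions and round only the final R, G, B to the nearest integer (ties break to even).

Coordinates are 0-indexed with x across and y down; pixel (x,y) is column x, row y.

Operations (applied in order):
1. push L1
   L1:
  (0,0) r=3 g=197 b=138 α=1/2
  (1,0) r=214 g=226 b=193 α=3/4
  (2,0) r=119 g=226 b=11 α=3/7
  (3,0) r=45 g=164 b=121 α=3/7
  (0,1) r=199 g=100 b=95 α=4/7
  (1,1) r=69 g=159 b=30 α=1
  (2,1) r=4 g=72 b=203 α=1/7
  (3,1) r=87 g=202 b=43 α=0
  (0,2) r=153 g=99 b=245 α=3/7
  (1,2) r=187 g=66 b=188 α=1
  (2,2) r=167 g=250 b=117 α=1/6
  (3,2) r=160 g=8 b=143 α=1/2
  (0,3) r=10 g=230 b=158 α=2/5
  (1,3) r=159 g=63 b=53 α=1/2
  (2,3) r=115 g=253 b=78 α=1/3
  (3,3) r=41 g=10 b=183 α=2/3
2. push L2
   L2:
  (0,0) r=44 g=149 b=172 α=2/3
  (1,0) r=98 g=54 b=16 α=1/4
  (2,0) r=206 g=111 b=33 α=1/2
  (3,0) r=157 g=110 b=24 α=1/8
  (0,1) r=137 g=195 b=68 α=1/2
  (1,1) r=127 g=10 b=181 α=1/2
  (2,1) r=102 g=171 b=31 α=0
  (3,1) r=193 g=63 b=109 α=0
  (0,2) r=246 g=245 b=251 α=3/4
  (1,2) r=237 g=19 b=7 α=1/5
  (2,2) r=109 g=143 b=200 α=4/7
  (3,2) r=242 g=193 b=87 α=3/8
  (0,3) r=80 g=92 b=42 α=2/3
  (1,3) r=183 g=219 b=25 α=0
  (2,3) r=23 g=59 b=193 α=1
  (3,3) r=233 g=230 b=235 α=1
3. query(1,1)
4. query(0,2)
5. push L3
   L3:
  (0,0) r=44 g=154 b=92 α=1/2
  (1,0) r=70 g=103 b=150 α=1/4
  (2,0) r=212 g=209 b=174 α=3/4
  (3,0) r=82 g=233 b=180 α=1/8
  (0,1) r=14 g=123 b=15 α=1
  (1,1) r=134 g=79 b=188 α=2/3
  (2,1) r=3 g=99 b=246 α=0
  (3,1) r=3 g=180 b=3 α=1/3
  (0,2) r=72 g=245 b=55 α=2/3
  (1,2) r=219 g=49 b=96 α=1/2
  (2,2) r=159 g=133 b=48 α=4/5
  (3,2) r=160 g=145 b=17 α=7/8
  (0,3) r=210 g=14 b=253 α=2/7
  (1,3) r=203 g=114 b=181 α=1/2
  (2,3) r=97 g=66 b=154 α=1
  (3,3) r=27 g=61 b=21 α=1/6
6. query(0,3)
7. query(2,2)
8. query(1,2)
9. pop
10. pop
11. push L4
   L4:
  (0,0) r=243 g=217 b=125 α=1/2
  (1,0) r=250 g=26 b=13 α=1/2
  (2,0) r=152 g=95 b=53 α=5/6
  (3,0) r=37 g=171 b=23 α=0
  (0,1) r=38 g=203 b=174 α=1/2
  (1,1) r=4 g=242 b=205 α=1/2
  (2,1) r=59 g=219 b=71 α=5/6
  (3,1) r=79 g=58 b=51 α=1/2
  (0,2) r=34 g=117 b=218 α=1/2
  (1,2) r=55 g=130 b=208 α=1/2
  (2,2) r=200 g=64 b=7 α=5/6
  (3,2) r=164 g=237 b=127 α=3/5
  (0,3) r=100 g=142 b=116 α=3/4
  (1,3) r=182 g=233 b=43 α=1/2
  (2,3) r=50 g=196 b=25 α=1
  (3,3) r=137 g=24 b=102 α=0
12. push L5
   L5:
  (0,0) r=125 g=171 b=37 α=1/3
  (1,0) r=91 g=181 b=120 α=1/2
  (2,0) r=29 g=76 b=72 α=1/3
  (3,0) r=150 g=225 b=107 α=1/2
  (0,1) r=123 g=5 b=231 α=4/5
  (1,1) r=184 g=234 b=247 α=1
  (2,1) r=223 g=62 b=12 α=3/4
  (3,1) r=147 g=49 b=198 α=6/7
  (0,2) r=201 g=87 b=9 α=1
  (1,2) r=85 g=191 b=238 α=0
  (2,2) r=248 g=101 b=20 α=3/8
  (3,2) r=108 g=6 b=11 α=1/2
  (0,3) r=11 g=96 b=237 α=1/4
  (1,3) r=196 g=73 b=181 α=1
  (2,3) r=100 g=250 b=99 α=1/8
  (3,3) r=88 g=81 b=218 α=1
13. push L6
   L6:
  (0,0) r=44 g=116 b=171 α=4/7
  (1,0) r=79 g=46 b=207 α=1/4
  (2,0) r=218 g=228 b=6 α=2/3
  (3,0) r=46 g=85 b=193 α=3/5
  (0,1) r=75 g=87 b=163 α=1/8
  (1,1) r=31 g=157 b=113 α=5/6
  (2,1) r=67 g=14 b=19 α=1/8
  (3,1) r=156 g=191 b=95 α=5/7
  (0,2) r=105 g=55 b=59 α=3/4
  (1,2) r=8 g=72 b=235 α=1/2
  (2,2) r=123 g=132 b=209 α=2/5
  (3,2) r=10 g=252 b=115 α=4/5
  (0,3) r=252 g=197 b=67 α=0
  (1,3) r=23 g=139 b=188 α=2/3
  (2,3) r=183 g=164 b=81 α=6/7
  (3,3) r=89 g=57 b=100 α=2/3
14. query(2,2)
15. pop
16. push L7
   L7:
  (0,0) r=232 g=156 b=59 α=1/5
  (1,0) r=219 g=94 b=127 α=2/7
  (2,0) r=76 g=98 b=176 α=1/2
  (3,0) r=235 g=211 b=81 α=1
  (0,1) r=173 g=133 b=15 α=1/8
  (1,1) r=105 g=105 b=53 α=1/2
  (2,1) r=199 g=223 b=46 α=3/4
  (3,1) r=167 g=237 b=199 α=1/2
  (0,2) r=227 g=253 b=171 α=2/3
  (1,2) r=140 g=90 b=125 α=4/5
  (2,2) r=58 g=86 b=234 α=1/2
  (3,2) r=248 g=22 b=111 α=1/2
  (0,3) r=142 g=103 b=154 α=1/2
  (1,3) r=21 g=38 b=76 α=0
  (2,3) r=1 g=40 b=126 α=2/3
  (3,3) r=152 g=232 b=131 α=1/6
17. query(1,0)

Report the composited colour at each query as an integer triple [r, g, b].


(1,1) stack=L1,L2; from [0,0,0]:
+L1 (α=1) → [69, 159, 30]
+L2 (α=1/2) → [98, 169/2, 211/2]
→ [98, 84, 106]

query (0,2) [L1,L2] — begin 0,0,0
L1 α=3/7: [459/7, 297/7, 105]
L2 α=3/4: [5625/28, 2721/14, 429/2]
rounded: [201, 194, 214]

at x=0,y=3 over L1,L2,L3:
after L1 α=2/5: [4, 92, 316/5]
after L2 α=2/3: [164/3, 92, 736/15]
after L3 α=2/7: [2080/21, 488/7, 322/3]
→ [99, 70, 107]

at x=2,y=2 over L1,L2,L3:
after L1 α=1/6: [167/6, 125/3, 39/2]
after L2 α=4/7: [1039/14, 697/7, 1717/14]
after L3 α=4/5: [9943/70, 4421/35, 881/14]
→ [142, 126, 63]

query (1,2) [L1,L2,L3] — begin 0,0,0
L1 α=1: [187, 66, 188]
L2 α=1/5: [197, 283/5, 759/5]
L3 α=1/2: [208, 264/5, 1239/10]
rounded: [208, 53, 124]

at x=2,y=2 over L1,L4,L5,L6:
after L1 α=1/6: [167/6, 125/3, 39/2]
after L4 α=5/6: [6167/36, 1085/18, 109/12]
after L5 α=3/8: [57619/288, 10879/144, 1265/96]
after L6 α=2/5: [16247/96, 23551/240, 14641/160]
rounded: [169, 98, 92]

(1,0) stack=L1,L4,L5,L7; from [0,0,0]:
after L1 α=3/4: [321/2, 339/2, 579/4]
after L4 α=1/2: [821/4, 391/4, 631/8]
after L5 α=1/2: [1185/8, 1115/8, 1591/16]
after L7 α=2/7: [1347/8, 7079/56, 1717/16]
rounded: [168, 126, 107]


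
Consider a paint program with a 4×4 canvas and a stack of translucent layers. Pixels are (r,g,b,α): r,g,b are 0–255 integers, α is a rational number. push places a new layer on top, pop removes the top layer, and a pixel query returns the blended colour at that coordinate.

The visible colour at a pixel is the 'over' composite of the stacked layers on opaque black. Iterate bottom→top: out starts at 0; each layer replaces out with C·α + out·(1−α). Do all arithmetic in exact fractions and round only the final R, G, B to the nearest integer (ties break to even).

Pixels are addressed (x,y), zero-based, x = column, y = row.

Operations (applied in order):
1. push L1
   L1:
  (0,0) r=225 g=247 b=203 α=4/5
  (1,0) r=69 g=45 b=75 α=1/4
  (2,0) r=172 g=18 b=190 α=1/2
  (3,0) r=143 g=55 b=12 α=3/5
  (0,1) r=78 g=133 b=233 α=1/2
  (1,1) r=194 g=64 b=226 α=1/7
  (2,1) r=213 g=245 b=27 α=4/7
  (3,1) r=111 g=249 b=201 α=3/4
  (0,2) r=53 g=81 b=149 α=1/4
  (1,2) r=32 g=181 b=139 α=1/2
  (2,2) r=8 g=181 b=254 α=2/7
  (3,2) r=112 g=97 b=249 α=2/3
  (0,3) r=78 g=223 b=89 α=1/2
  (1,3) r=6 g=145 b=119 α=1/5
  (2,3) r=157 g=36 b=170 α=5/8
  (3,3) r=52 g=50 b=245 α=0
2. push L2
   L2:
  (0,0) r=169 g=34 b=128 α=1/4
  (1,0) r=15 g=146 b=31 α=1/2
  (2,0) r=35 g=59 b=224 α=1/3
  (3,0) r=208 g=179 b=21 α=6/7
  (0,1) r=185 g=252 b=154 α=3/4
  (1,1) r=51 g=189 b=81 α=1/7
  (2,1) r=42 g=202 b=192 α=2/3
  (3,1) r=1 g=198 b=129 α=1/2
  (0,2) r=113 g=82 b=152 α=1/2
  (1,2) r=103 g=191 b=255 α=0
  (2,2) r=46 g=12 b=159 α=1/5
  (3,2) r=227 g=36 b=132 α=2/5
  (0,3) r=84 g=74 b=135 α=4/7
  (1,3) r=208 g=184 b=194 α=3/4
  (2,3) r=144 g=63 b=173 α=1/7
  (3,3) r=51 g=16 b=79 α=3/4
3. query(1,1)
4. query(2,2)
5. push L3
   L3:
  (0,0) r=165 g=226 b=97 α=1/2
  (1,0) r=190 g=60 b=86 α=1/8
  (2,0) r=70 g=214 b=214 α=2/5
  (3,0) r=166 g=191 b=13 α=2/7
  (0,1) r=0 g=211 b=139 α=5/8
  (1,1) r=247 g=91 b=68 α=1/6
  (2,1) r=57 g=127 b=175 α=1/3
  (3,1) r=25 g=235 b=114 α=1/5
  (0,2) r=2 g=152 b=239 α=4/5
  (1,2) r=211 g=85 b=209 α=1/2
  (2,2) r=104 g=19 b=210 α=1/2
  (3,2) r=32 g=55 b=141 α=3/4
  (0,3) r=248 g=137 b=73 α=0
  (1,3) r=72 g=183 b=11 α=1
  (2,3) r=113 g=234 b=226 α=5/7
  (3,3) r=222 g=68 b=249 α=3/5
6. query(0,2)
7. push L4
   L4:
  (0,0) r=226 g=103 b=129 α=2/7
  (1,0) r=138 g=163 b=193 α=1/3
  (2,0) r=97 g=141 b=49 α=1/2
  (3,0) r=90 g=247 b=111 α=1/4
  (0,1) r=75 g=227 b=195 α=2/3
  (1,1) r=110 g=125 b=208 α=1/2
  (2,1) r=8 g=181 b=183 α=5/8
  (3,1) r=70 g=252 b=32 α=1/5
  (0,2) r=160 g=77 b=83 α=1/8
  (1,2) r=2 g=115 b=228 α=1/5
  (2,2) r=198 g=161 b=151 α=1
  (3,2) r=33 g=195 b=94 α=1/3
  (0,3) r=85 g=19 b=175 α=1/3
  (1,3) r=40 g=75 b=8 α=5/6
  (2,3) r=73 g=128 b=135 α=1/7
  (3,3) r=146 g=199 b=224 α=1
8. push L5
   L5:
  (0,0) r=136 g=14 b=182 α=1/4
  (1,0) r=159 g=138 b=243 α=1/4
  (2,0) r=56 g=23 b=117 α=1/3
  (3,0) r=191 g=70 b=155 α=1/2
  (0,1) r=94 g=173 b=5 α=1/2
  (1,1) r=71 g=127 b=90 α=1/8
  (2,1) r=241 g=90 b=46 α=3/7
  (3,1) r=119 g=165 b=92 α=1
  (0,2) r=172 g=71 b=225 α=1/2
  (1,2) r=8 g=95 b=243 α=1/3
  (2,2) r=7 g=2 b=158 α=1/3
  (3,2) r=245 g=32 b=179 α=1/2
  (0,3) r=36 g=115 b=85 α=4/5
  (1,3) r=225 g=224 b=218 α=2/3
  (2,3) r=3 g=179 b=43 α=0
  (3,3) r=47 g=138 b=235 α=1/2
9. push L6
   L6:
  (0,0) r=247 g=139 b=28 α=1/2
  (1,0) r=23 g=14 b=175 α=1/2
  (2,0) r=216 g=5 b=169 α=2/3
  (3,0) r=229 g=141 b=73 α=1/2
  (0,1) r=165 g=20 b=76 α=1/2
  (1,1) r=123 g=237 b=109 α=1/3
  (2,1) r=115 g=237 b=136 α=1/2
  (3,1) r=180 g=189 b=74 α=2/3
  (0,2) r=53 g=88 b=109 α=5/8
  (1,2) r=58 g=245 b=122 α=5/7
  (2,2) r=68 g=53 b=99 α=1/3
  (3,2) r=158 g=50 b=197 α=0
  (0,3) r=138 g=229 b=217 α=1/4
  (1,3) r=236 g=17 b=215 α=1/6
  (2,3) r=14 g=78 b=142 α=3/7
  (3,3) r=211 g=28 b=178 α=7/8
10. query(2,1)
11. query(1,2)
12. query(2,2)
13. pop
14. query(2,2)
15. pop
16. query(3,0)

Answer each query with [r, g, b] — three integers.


(1,1) stack=L1,L2; from [0,0,0]:
L1 α=1/7: [194/7, 64/7, 226/7]
L2 α=1/7: [1521/49, 1707/49, 1923/49]
rounded: [31, 35, 39]

(2,2) stack=L1,L2; from [0,0,0]:
after L1 α=2/7: [16/7, 362/7, 508/7]
after L2 α=1/5: [386/35, 1532/35, 629/7]
rounded: [11, 44, 90]

(0,2) stack=L1,L2,L3; from [0,0,0]:
after L1 α=1/4: [53/4, 81/4, 149/4]
after L2 α=1/2: [505/8, 409/8, 757/8]
after L3 α=4/5: [569/40, 5273/40, 1681/8]
→ [14, 132, 210]

query (2,1) [L1,L2,L3,L4,L5,L6] — begin 0,0,0
L1 α=4/7: [852/7, 140, 108/7]
L2 α=2/3: [480/7, 544/3, 932/7]
L3 α=1/3: [453/7, 1469/9, 3089/21]
L4 α=5/8: [1639/56, 523/3, 4747/28]
L5 α=3/7: [11761/98, 2902/21, 5713/49]
L6 α=1/2: [23031/196, 7879/42, 12377/98]
rounded: [118, 188, 126]

query (1,2) [L1,L2,L3,L4,L5,L6] — begin 0,0,0
+L1 (α=1/2) → [16, 181/2, 139/2]
+L2 (α=0) → [16, 181/2, 139/2]
+L3 (α=1/2) → [227/2, 351/4, 557/4]
+L4 (α=1/5) → [456/5, 466/5, 157]
+L5 (α=1/3) → [952/15, 469/5, 557/3]
+L6 (α=5/7) → [6254/105, 1009/5, 2944/21]
rounded: [60, 202, 140]

(2,2) stack=L1,L2,L3,L4,L5,L6; from [0,0,0]:
L1 α=2/7: [16/7, 362/7, 508/7]
L2 α=1/5: [386/35, 1532/35, 629/7]
L3 α=1/2: [2013/35, 2197/70, 2099/14]
L4 α=1: [198, 161, 151]
L5 α=1/3: [403/3, 108, 460/3]
L6 α=1/3: [1010/9, 269/3, 1217/9]
= [112, 90, 135]

query (2,2) [L1,L2,L3,L4,L5] — begin 0,0,0
after L1 α=2/7: [16/7, 362/7, 508/7]
after L2 α=1/5: [386/35, 1532/35, 629/7]
after L3 α=1/2: [2013/35, 2197/70, 2099/14]
after L4 α=1: [198, 161, 151]
after L5 α=1/3: [403/3, 108, 460/3]
= [134, 108, 153]

at x=3,y=0 over L1,L2,L3,L4:
L1 α=3/5: [429/5, 33, 36/5]
L2 α=6/7: [6669/35, 1107/7, 666/35]
L3 α=2/7: [8993/49, 8209/49, 848/49]
L4 α=1/4: [31389/196, 18365/98, 7983/196]
→ [160, 187, 41]


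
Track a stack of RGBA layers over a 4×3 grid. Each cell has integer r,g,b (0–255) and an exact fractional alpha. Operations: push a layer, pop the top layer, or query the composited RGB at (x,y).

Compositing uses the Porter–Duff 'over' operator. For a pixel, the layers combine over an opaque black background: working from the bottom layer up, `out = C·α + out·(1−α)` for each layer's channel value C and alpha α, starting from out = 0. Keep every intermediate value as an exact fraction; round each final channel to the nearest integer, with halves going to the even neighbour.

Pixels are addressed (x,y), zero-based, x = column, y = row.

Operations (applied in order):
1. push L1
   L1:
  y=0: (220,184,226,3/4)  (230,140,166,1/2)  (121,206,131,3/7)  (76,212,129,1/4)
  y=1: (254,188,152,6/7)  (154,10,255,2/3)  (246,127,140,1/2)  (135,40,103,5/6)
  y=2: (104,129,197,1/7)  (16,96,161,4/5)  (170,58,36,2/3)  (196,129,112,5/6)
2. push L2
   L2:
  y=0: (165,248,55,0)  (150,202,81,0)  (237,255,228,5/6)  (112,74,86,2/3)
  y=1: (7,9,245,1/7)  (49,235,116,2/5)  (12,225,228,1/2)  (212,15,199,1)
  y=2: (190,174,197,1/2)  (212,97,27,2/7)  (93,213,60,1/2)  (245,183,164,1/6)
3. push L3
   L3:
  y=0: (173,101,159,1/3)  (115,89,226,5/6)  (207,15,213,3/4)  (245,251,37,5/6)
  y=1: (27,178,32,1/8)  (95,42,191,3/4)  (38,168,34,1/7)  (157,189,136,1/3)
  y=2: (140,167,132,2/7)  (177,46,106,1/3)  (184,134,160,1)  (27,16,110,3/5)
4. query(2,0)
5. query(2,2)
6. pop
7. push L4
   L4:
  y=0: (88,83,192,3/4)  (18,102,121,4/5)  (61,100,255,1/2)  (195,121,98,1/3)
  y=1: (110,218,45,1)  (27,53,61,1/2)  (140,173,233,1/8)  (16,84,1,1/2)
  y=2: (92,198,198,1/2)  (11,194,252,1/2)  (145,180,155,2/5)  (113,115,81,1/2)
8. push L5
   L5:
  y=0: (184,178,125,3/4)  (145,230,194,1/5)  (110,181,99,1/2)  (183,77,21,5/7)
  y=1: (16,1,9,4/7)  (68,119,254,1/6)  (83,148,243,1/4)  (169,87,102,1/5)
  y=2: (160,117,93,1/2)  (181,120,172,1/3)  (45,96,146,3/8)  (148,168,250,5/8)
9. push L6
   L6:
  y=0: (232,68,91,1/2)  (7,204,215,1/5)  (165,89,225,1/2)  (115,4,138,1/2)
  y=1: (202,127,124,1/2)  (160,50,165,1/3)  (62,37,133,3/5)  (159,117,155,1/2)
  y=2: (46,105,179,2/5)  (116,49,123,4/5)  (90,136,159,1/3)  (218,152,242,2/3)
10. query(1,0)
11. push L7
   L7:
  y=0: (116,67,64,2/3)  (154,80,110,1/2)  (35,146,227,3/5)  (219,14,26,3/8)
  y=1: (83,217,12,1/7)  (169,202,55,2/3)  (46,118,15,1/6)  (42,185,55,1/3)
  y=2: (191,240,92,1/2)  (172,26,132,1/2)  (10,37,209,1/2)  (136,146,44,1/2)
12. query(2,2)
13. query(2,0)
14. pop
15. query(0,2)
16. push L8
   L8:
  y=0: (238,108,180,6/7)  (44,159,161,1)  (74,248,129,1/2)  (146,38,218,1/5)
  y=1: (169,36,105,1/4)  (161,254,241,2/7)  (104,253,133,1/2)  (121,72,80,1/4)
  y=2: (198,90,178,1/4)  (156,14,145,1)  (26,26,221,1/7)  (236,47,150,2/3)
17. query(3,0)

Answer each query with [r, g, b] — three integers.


(2,0) stack=L1,L2,L3; from [0,0,0]:
after L1 α=3/7: [363/7, 618/7, 393/7]
after L2 α=5/6: [1443/7, 3181/14, 2791/14]
after L3 α=3/4: [2895/14, 3811/56, 11737/56]
= [207, 68, 210]

(2,2) stack=L1,L2,L3; from [0,0,0]:
+L1 (α=2/3) → [340/3, 116/3, 24]
+L2 (α=1/2) → [619/6, 755/6, 42]
+L3 (α=1) → [184, 134, 160]
= [184, 134, 160]

(1,0) stack=L1,L2,L4,L5,L6; from [0,0,0]:
+L1 (α=1/2) → [115, 70, 83]
+L2 (α=0) → [115, 70, 83]
+L4 (α=4/5) → [187/5, 478/5, 567/5]
+L5 (α=1/5) → [1473/25, 3062/25, 3238/25]
+L6 (α=1/5) → [6067/125, 17348/125, 18327/125]
= [49, 139, 147]

at x=2,y=2 over L1,L2,L4,L5,L6,L7:
after L1 α=2/3: [340/3, 116/3, 24]
after L2 α=1/2: [619/6, 755/6, 42]
after L4 α=2/5: [1199/10, 295/2, 436/5]
after L5 α=3/8: [1469/16, 2051/16, 437/4]
after L6 α=1/3: [2189/24, 3139/24, 755/6]
after L7 α=1/2: [2429/48, 4027/48, 2009/12]
= [51, 84, 167]

at x=2,y=0 over L1,L2,L4,L5,L6,L7:
L1 α=3/7: [363/7, 618/7, 393/7]
L2 α=5/6: [1443/7, 3181/14, 2791/14]
L4 α=1/2: [935/7, 4581/28, 6361/28]
L5 α=1/2: [1705/14, 9649/56, 9133/56]
L6 α=1/2: [4015/28, 14633/112, 21733/112]
L7 α=3/5: [1097/14, 39161/280, 59869/280]
rounded: [78, 140, 214]

query (0,2) [L1,L2,L4,L5,L6] — begin 0,0,0
+L1 (α=1/7) → [104/7, 129/7, 197/7]
+L2 (α=1/2) → [717/7, 1347/14, 788/7]
+L4 (α=1/2) → [1361/14, 4119/28, 1087/7]
+L5 (α=1/2) → [3601/28, 7395/56, 869/7]
+L6 (α=2/5) → [13379/140, 6789/56, 5113/35]
→ [96, 121, 146]

query (3,0) [L1,L2,L4,L5,L6,L8] — begin 0,0,0
after L1 α=1/4: [19, 53, 129/4]
after L2 α=2/3: [81, 67, 817/12]
after L4 α=1/3: [119, 85, 1405/18]
after L5 α=5/7: [1153/7, 555/7, 2350/63]
after L6 α=1/2: [979/7, 583/14, 5522/63]
after L8 α=1/5: [4938/35, 1432/35, 35822/315]
rounded: [141, 41, 114]


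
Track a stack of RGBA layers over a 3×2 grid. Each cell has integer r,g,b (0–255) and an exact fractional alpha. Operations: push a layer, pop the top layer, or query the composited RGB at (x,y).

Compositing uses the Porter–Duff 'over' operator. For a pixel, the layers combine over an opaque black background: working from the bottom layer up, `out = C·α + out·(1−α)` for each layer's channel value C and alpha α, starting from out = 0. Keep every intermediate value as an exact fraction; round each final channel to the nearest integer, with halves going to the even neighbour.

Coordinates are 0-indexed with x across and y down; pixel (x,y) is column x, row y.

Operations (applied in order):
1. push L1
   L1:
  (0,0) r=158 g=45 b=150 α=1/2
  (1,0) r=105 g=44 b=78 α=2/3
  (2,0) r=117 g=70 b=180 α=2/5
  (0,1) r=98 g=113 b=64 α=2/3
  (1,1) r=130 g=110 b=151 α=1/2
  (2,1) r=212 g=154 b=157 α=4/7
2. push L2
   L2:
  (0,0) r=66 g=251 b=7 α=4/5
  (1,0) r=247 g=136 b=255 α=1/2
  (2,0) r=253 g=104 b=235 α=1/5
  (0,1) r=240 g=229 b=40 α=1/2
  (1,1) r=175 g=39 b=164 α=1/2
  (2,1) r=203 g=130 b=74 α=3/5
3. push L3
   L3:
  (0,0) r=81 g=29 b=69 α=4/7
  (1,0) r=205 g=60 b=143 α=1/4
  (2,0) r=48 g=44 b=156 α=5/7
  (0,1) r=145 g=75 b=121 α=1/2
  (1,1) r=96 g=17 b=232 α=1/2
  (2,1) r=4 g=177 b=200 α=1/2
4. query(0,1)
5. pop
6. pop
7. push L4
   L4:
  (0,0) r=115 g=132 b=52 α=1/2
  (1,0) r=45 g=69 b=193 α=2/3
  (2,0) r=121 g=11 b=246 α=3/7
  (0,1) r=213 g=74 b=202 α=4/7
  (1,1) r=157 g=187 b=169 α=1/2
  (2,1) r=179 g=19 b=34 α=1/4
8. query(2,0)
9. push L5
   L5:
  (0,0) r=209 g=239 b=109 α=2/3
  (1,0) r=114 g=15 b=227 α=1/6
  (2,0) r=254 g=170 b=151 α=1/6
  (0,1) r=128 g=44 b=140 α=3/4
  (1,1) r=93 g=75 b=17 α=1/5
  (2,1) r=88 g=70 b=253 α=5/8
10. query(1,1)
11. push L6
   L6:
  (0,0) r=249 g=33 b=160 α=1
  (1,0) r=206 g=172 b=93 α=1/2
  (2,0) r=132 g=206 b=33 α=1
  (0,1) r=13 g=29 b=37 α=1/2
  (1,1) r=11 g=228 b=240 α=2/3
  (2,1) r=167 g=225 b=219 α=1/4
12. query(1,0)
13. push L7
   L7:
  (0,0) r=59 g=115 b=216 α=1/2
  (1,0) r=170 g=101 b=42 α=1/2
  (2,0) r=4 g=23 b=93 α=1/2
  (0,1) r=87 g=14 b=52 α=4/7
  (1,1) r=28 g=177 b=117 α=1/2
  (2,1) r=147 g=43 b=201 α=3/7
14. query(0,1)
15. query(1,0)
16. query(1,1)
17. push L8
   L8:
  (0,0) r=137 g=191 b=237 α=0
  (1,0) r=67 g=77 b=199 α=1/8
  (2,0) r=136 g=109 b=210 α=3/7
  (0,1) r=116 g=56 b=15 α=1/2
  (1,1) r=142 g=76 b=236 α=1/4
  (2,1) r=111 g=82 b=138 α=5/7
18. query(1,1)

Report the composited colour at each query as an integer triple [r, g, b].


query (0,1) [L1,L2,L3] — begin 0,0,0
L1 α=2/3: [196/3, 226/3, 128/3]
L2 α=1/2: [458/3, 913/6, 124/3]
L3 α=1/2: [893/6, 1363/12, 487/6]
→ [149, 114, 81]

query (2,0) [L1,L4] — begin 0,0,0
+L1 (α=2/5) → [234/5, 28, 72]
+L4 (α=3/7) → [393/5, 145/7, 1026/7]
→ [79, 21, 147]

query (1,1) [L1,L4,L5] — begin 0,0,0
L1 α=1/2: [65, 55, 151/2]
L4 α=1/2: [111, 121, 489/4]
L5 α=1/5: [537/5, 559/5, 506/5]
= [107, 112, 101]

query (1,0) [L1,L4,L5,L6] — begin 0,0,0
L1 α=2/3: [70, 88/3, 52]
L4 α=2/3: [160/3, 502/9, 146]
L5 α=1/6: [571/9, 2645/54, 319/2]
L6 α=1/2: [2425/18, 11933/108, 505/4]
rounded: [135, 110, 126]

at x=0,y=1 over L1,L4,L5,L6,L7:
after L1 α=2/3: [196/3, 226/3, 128/3]
after L4 α=4/7: [1048/7, 522/7, 936/7]
after L5 α=3/4: [934/7, 723/14, 969/7]
after L6 α=1/2: [1025/14, 1129/28, 614/7]
after L7 α=4/7: [7947/98, 4955/196, 3298/49]
rounded: [81, 25, 67]

at x=1,y=0 over L1,L4,L5,L6,L7:
after L1 α=2/3: [70, 88/3, 52]
after L4 α=2/3: [160/3, 502/9, 146]
after L5 α=1/6: [571/9, 2645/54, 319/2]
after L6 α=1/2: [2425/18, 11933/108, 505/4]
after L7 α=1/2: [5485/36, 22841/216, 673/8]
→ [152, 106, 84]

(1,1) stack=L1,L4,L5,L6,L7; from [0,0,0]:
L1 α=1/2: [65, 55, 151/2]
L4 α=1/2: [111, 121, 489/4]
L5 α=1/5: [537/5, 559/5, 506/5]
L6 α=2/3: [647/15, 2839/15, 2906/15]
L7 α=1/2: [1067/30, 2747/15, 4661/30]
= [36, 183, 155]

(1,1) stack=L1,L4,L5,L6,L7,L8; from [0,0,0]:
L1 α=1/2: [65, 55, 151/2]
L4 α=1/2: [111, 121, 489/4]
L5 α=1/5: [537/5, 559/5, 506/5]
L6 α=2/3: [647/15, 2839/15, 2906/15]
L7 α=1/2: [1067/30, 2747/15, 4661/30]
L8 α=1/4: [2487/40, 3127/20, 7021/40]
→ [62, 156, 176]


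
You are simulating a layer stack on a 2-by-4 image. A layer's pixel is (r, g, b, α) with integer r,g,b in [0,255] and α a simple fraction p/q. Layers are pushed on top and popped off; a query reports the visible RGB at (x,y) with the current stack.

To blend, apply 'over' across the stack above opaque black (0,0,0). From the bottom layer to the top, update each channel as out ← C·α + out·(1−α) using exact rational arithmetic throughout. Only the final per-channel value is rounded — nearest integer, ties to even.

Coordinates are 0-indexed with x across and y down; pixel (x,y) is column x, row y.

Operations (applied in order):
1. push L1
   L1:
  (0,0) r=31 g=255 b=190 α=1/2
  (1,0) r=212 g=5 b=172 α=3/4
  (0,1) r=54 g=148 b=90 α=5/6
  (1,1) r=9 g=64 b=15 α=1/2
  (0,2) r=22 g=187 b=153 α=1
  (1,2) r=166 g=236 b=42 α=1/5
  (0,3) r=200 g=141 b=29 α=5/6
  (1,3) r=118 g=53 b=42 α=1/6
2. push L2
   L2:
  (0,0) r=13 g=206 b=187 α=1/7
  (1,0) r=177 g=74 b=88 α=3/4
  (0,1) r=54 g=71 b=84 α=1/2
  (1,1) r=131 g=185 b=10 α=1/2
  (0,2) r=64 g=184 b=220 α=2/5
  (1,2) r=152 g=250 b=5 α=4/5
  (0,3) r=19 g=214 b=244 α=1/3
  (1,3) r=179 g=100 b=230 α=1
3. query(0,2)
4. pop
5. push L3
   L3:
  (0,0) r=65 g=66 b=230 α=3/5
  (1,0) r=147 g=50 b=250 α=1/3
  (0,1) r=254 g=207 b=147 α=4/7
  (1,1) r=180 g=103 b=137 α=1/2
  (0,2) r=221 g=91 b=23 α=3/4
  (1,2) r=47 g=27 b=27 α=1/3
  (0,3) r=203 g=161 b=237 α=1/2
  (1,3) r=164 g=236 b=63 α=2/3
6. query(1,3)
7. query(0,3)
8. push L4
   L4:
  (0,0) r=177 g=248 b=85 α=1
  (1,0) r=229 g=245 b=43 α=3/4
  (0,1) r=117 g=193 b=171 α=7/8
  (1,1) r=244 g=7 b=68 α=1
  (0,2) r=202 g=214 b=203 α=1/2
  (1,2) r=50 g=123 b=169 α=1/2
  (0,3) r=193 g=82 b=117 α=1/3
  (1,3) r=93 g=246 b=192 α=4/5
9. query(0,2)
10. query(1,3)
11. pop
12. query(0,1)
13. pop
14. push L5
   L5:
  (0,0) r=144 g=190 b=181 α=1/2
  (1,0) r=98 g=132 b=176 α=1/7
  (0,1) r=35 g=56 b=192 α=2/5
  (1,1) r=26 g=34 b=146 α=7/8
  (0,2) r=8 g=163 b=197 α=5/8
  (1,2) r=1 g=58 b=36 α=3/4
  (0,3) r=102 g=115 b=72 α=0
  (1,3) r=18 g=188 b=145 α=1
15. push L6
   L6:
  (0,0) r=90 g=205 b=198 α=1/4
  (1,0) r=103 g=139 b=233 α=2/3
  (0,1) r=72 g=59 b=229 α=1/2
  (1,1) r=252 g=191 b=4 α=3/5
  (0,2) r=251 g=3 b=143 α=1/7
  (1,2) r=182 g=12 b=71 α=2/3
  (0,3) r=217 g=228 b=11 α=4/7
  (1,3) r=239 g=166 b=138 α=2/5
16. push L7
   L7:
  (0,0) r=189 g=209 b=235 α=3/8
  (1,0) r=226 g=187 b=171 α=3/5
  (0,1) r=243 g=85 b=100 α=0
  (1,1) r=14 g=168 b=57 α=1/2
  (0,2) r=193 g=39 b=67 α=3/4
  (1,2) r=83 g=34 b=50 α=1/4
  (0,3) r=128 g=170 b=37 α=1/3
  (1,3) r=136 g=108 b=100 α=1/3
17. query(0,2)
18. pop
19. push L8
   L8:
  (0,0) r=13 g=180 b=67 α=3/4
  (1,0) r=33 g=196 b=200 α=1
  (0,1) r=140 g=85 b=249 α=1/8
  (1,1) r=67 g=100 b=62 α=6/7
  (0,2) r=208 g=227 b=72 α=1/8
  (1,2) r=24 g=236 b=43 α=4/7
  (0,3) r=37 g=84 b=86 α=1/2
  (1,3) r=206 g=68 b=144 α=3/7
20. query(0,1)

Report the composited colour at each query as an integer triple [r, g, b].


at x=0,y=2 over L1,L2:
L1 α=1: [22, 187, 153]
L2 α=2/5: [194/5, 929/5, 899/5]
= [39, 186, 180]

query (1,3) [L1,L3] — begin 0,0,0
+L1 (α=1/6) → [59/3, 53/6, 7]
+L3 (α=2/3) → [1043/9, 2885/18, 133/3]
→ [116, 160, 44]

(0,3) stack=L1,L3; from [0,0,0]:
L1 α=5/6: [500/3, 235/2, 145/6]
L3 α=1/2: [1109/6, 557/4, 1567/12]
rounded: [185, 139, 131]

(0,2) stack=L1,L3,L4; from [0,0,0]:
after L1 α=1: [22, 187, 153]
after L3 α=3/4: [685/4, 115, 111/2]
after L4 α=1/2: [1493/8, 329/2, 517/4]
= [187, 164, 129]

query (1,3) [L1,L3,L4] — begin 0,0,0
L1 α=1/6: [59/3, 53/6, 7]
L3 α=2/3: [1043/9, 2885/18, 133/3]
L4 α=4/5: [4391/45, 20597/90, 2437/15]
= [98, 229, 162]

(0,1) stack=L1,L3; from [0,0,0]:
+L1 (α=5/6) → [45, 370/3, 75]
+L3 (α=4/7) → [1151/7, 1198/7, 813/7]
= [164, 171, 116]

(0,2) stack=L1,L5,L6,L7; from [0,0,0]:
after L1 α=1: [22, 187, 153]
after L5 α=5/8: [53/4, 172, 361/2]
after L6 α=1/7: [661/14, 1035/7, 1226/7]
after L7 α=3/4: [8767/56, 927/14, 2633/28]
→ [157, 66, 94]

query (0,1) [L1,L5,L6,L8] — begin 0,0,0
+L1 (α=5/6) → [45, 370/3, 75]
+L5 (α=2/5) → [41, 482/5, 609/5]
+L6 (α=1/2) → [113/2, 777/10, 877/5]
+L8 (α=1/8) → [1071/16, 6289/80, 923/5]
rounded: [67, 79, 185]


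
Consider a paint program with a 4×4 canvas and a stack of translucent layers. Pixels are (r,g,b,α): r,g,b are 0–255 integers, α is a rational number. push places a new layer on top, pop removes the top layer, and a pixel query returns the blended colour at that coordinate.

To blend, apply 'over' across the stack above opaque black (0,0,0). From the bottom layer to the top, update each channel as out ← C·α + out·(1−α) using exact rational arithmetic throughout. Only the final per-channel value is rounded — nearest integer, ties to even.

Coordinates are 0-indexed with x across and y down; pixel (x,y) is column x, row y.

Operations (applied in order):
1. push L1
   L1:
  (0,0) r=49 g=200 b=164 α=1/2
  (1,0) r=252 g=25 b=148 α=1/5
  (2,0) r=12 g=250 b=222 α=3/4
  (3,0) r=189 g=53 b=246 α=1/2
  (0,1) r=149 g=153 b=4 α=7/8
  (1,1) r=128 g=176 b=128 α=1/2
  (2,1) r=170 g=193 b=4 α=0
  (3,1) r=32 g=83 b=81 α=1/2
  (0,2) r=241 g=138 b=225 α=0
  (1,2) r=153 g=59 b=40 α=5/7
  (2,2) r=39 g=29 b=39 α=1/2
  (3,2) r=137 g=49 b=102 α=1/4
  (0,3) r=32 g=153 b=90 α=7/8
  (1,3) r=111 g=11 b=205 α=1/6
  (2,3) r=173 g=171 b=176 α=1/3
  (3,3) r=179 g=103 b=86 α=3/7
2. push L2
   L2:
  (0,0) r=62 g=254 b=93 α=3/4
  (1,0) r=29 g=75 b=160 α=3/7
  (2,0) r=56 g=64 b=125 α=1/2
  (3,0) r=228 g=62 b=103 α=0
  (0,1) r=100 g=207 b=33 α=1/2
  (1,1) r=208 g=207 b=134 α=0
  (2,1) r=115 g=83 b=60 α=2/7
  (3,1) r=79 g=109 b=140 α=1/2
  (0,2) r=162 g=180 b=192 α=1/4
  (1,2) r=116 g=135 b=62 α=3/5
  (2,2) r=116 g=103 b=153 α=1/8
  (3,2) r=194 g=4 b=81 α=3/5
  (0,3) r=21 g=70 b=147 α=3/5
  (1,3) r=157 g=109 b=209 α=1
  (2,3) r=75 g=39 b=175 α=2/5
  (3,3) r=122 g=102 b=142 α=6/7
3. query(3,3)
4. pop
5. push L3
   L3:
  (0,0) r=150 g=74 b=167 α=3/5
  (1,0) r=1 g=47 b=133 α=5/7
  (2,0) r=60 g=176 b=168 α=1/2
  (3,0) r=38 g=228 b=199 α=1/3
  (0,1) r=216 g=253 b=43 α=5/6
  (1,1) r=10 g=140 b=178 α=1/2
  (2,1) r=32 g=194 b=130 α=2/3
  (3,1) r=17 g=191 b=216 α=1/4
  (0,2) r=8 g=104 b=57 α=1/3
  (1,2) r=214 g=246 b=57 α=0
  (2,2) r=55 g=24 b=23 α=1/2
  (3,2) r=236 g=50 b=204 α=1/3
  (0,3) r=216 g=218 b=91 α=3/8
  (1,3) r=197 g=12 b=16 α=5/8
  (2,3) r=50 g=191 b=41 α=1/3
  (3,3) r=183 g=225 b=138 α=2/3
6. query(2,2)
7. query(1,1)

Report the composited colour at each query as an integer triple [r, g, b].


at x=3,y=3 over L1,L2:
L1 α=3/7: [537/7, 309/7, 258/7]
L2 α=6/7: [5661/49, 4593/49, 6222/49]
→ [116, 94, 127]

query (2,2) [L1,L3] — begin 0,0,0
L1 α=1/2: [39/2, 29/2, 39/2]
L3 α=1/2: [149/4, 77/4, 85/4]
= [37, 19, 21]

query (1,1) [L1,L3] — begin 0,0,0
L1 α=1/2: [64, 88, 64]
L3 α=1/2: [37, 114, 121]
→ [37, 114, 121]


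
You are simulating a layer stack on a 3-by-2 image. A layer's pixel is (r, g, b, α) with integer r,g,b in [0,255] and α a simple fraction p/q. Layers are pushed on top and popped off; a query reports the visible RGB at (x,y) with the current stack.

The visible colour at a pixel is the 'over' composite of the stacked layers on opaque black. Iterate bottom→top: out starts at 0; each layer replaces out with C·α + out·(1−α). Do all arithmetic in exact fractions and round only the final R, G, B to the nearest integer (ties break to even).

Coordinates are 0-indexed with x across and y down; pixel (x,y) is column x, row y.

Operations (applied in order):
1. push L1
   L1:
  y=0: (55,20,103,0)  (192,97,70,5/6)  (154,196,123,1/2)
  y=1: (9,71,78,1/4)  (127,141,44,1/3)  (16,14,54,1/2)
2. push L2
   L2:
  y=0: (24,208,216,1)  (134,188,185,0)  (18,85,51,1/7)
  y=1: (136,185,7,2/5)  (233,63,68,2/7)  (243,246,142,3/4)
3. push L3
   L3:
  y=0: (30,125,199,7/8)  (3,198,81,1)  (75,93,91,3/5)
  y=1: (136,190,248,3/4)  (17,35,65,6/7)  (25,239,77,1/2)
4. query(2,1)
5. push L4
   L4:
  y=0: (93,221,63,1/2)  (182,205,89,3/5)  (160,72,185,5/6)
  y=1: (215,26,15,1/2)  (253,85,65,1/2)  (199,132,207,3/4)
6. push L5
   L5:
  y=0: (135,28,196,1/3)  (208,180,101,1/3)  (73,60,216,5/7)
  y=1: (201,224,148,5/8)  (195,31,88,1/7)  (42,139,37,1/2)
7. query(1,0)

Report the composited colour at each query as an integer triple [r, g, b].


(2,1) stack=L1,L2,L3; from [0,0,0]:
L1 α=1/2: [8, 7, 27]
L2 α=3/4: [737/4, 745/4, 453/4]
L3 α=1/2: [837/8, 1701/8, 761/8]
rounded: [105, 213, 95]

at x=1,y=0 over L1,L2,L3,L4,L5:
after L1 α=5/6: [160, 485/6, 175/3]
after L2 α=0: [160, 485/6, 175/3]
after L3 α=1: [3, 198, 81]
after L4 α=3/5: [552/5, 1011/5, 429/5]
after L5 α=1/3: [2144/15, 974/5, 1363/15]
rounded: [143, 195, 91]


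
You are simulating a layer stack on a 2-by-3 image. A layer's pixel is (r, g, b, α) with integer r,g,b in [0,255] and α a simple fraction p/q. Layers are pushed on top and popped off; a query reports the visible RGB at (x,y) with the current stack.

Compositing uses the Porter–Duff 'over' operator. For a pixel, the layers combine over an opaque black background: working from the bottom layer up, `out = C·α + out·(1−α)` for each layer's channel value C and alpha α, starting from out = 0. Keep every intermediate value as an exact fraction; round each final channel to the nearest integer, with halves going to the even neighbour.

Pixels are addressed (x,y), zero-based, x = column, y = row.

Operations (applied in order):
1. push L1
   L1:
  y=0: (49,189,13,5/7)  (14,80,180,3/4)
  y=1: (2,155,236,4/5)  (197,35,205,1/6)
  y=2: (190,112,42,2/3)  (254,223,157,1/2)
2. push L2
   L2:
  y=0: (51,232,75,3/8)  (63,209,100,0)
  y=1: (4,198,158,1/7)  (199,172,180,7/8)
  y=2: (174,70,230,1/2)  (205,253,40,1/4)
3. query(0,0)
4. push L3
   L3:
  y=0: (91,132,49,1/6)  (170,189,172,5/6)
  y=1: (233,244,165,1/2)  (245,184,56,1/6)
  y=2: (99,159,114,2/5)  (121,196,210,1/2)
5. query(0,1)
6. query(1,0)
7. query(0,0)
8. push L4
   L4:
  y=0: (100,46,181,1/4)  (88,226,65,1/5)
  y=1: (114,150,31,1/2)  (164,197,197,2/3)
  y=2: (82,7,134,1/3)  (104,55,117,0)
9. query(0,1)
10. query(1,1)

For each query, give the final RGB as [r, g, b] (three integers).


at x=0,y=0 over L1,L2:
after L1 α=5/7: [35, 135, 65/7]
after L2 α=3/8: [41, 1371/8, 475/14]
= [41, 171, 34]

at x=0,y=1 over L1,L2,L3:
after L1 α=4/5: [8/5, 124, 944/5]
after L2 α=1/7: [68/35, 942/7, 922/5]
after L3 α=1/2: [8223/70, 1325/7, 1747/10]
rounded: [117, 189, 175]

at x=1,y=0 over L1,L2,L3:
+L1 (α=3/4) → [21/2, 60, 135]
+L2 (α=0) → [21/2, 60, 135]
+L3 (α=5/6) → [1721/12, 335/2, 995/6]
→ [143, 168, 166]

query (0,0) [L1,L2,L3] — begin 0,0,0
after L1 α=5/7: [35, 135, 65/7]
after L2 α=3/8: [41, 1371/8, 475/14]
after L3 α=1/6: [148/3, 2637/16, 3061/84]
→ [49, 165, 36]

(0,1) stack=L1,L2,L3,L4; from [0,0,0]:
L1 α=4/5: [8/5, 124, 944/5]
L2 α=1/7: [68/35, 942/7, 922/5]
L3 α=1/2: [8223/70, 1325/7, 1747/10]
L4 α=1/2: [16203/140, 2375/14, 2057/20]
→ [116, 170, 103]

(1,1) stack=L1,L2,L3,L4; from [0,0,0]:
+L1 (α=1/6) → [197/6, 35/6, 205/6]
+L2 (α=7/8) → [8555/48, 7259/48, 7765/48]
+L3 (α=1/6) → [54535/288, 45127/288, 41513/288]
+L4 (α=2/3) → [148999/864, 158599/864, 154985/864]
= [172, 184, 179]


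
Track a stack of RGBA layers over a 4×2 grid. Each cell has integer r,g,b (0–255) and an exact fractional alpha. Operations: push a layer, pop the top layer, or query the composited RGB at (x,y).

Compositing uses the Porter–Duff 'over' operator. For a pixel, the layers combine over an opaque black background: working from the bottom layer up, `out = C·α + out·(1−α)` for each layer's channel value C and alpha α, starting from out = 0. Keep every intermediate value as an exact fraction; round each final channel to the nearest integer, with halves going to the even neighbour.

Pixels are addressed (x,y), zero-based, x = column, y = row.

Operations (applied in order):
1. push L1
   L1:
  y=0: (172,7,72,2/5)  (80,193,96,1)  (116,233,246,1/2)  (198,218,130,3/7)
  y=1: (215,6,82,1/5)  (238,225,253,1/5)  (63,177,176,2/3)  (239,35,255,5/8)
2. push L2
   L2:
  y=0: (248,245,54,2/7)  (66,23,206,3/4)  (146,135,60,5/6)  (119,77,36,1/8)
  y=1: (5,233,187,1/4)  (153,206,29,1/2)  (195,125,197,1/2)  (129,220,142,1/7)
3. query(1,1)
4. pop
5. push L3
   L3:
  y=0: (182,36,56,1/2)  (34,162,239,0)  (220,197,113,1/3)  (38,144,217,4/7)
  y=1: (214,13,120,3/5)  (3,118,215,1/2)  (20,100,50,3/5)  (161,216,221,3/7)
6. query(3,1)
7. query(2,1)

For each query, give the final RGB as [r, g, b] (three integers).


query (1,1) [L1,L2] — begin 0,0,0
+L1 (α=1/5) → [238/5, 45, 253/5]
+L2 (α=1/2) → [1003/10, 251/2, 199/5]
→ [100, 126, 40]

at x=3,y=1 over L1,L3:
after L1 α=5/8: [1195/8, 175/8, 1275/8]
after L3 α=3/7: [2161/14, 1471/14, 2601/14]
= [154, 105, 186]

query (2,1) [L1,L3] — begin 0,0,0
+L1 (α=2/3) → [42, 118, 352/3]
+L3 (α=3/5) → [144/5, 536/5, 1154/15]
rounded: [29, 107, 77]
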